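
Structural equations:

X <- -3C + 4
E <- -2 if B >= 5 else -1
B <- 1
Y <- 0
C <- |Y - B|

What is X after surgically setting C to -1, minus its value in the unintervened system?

Intervening sets C = -1 and removes its equation (C <- |Y - B|).
X = -3C + 4  [with C=-1]  = 7
Without intervention: C = |Y - B|  [with Y=0, B=1]  = 1; X = -3C + 4  [with C=1]  = 1.
Change = 7 − 1 = 6.

6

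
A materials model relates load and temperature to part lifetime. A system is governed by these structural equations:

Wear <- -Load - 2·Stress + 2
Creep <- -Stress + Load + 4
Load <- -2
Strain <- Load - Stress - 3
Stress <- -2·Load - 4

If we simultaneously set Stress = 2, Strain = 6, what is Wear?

Under do(Stress = 2, Strain = 6), each intervened variable's structural equation is replaced by its fixed value.
Wear = -Load - 2·Stress + 2  [with Load=-2, Stress=2]  = 0

0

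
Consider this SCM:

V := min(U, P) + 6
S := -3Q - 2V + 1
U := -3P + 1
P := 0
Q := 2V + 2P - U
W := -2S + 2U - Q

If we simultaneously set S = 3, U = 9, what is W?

The joint intervention fixes S = 3, U = 9, removing each variable's own equation.
V = min(U, P) + 6  [with U=9, P=0]  = 6
Q = 2V + 2P - U  [with V=6, P=0, U=9]  = 3
W = -2S + 2U - Q  [with S=3, U=9, Q=3]  = 9

9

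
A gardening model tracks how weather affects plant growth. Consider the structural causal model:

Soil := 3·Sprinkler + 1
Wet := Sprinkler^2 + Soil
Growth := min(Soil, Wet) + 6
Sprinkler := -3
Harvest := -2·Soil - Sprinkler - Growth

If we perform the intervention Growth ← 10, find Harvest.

9

Intervening sets Growth = 10 and removes its equation (Growth := min(Soil, Wet) + 6).
Soil = 3·Sprinkler + 1  [with Sprinkler=-3]  = -8
Harvest = -2·Soil - Sprinkler - Growth  [with Soil=-8, Sprinkler=-3, Growth=10]  = 9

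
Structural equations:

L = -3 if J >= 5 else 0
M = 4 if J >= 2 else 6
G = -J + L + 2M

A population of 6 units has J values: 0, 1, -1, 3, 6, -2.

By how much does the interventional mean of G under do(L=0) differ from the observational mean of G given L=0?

The intervention sets L=0 in all 6 units regardless of J. Recomputing G per unit gives 12, 11, 13, 5, 2, 14; average 9.5.
E[G|L=0] averages over only the 5 units with L=0 (J = 0, 1, -1, 3, -2): G = 12, 11, 13, 5, 14, mean 11.
Difference = 9.5 − 11 = -1.5.

-1.5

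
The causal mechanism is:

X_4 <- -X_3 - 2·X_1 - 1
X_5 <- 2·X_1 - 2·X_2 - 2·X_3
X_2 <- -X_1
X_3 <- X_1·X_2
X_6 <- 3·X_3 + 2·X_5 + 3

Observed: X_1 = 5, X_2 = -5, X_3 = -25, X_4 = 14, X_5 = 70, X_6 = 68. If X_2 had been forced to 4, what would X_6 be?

-13

Under do(X_2=4), the mechanism X_2 <- -X_1 is discarded; X_2 is fixed at 4.
X_3 = X_1·X_2  [with X_1=5, X_2=4]  = 20
X_5 = 2·X_1 - 2·X_2 - 2·X_3  [with X_1=5, X_2=4, X_3=20]  = -38
X_6 = 3·X_3 + 2·X_5 + 3  [with X_3=20, X_5=-38]  = -13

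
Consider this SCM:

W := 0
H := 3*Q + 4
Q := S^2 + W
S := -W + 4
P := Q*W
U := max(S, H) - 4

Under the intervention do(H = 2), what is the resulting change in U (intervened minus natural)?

-48

Intervening sets H = 2 and removes its equation (H := 3*Q + 4).
S = -W + 4  [with W=0]  = 4
U = max(S, H) - 4  [with S=4, H=2]  = 0
Without intervention: S = -W + 4  [with W=0]  = 4; Q = S^2 + W  [with S=4, W=0]  = 16; H = 3*Q + 4  [with Q=16]  = 52; U = max(S, H) - 4  [with S=4, H=52]  = 48.
Change = 0 − 48 = -48.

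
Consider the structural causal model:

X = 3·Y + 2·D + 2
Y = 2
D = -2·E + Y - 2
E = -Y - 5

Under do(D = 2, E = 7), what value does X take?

The joint intervention fixes D = 2, E = 7, removing each variable's own equation.
X = 3·Y + 2·D + 2  [with Y=2, D=2]  = 12

12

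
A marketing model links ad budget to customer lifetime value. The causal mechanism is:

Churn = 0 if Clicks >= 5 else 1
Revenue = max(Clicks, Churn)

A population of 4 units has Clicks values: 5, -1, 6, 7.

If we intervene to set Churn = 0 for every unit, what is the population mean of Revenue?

Every unit gets Churn=0 under the intervention. Revenue values become 5, 0, 6, 7; E[Revenue|do(Churn=0)] = 4.5.

4.5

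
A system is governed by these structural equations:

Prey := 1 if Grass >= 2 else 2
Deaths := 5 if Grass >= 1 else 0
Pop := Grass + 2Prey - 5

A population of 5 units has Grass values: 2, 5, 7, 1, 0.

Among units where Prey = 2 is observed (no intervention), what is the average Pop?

Conditioning on Prey=2 selects the 2 unit(s) with Grass ∈ {1, 0}. Their Pop values: 0, -1. Mean = -0.5.

-0.5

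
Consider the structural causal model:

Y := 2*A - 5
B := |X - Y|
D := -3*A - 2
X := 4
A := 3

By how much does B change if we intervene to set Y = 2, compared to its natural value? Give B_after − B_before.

-1

The intervention breaks the incoming arrows to Y: Y := 2*A - 5 no longer applies, and Y = 2.
B = |X - Y|  [with X=4, Y=2]  = 2
Without intervention: Y = 2*A - 5  [with A=3]  = 1; B = |X - Y|  [with X=4, Y=1]  = 3.
Change = 2 − 3 = -1.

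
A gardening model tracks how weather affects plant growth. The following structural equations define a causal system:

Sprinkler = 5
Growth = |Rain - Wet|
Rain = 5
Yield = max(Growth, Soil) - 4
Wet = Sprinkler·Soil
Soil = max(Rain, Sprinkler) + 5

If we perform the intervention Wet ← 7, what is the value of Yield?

6

Under do(Wet=7), the mechanism Wet = Sprinkler·Soil is discarded; Wet is fixed at 7.
Soil = max(Rain, Sprinkler) + 5  [with Rain=5, Sprinkler=5]  = 10
Growth = |Rain - Wet|  [with Rain=5, Wet=7]  = 2
Yield = max(Growth, Soil) - 4  [with Growth=2, Soil=10]  = 6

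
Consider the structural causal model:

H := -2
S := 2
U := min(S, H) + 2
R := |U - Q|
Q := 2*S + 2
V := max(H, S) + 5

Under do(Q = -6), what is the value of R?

The intervention breaks the incoming arrows to Q: Q := 2*S + 2 no longer applies, and Q = -6.
U = min(S, H) + 2  [with S=2, H=-2]  = 0
R = |U - Q|  [with U=0, Q=-6]  = 6

6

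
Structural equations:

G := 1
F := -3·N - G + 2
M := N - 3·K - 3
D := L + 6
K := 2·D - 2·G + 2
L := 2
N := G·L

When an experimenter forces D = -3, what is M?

17

The intervention breaks the incoming arrows to D: D := L + 6 no longer applies, and D = -3.
N = G·L  [with G=1, L=2]  = 2
K = 2·D - 2·G + 2  [with D=-3, G=1]  = -6
M = N - 3·K - 3  [with N=2, K=-6]  = 17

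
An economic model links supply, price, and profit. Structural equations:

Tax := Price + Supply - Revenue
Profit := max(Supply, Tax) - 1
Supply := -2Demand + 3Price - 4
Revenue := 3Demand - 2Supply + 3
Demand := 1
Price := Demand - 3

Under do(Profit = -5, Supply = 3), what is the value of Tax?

1

Under do(Profit = -5, Supply = 3), each intervened variable's structural equation is replaced by its fixed value.
Price = Demand - 3  [with Demand=1]  = -2
Revenue = 3Demand - 2Supply + 3  [with Demand=1, Supply=3]  = 0
Tax = Price + Supply - Revenue  [with Price=-2, Supply=3, Revenue=0]  = 1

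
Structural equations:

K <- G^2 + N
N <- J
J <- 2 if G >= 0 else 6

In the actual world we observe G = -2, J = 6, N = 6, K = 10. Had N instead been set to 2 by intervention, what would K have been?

The intervention breaks the incoming arrows to N: N <- J no longer applies, and N = 2.
K = G^2 + N  [with G=-2, N=2]  = 6

6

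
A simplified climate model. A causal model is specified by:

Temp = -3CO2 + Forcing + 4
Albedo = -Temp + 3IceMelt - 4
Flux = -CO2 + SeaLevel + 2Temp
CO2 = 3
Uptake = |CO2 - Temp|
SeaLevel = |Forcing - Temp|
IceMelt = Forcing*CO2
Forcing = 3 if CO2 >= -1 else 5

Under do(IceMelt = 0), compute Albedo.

Intervening sets IceMelt = 0 and removes its equation (IceMelt = Forcing*CO2).
Forcing = 3 if CO2 >= -1 else 5  [with CO2=3]  = 3
Temp = -3CO2 + Forcing + 4  [with CO2=3, Forcing=3]  = -2
Albedo = -Temp + 3IceMelt - 4  [with Temp=-2, IceMelt=0]  = -2

-2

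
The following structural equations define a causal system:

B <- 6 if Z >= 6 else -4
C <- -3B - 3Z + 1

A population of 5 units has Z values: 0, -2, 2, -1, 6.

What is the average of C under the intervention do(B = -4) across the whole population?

10

The intervention sets B=-4 in all 5 units regardless of Z. Recomputing C per unit gives 13, 19, 7, 16, -5; average 10.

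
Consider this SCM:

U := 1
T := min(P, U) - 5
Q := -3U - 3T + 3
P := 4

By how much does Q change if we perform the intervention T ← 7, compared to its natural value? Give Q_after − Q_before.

The intervention breaks the incoming arrows to T: T := min(P, U) - 5 no longer applies, and T = 7.
Q = -3U - 3T + 3  [with U=1, T=7]  = -21
Without intervention: T = min(P, U) - 5  [with P=4, U=1]  = -4; Q = -3U - 3T + 3  [with U=1, T=-4]  = 12.
Change = -21 − 12 = -33.

-33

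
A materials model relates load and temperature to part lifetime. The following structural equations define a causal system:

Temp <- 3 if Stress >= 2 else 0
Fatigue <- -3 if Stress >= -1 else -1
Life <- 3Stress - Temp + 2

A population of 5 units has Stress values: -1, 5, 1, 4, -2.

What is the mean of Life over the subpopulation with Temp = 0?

0

E[Life|Temp=0] averages over only the 3 units with Temp=0 (Stress = -1, 1, -2): Life = -1, 5, -4, mean 0.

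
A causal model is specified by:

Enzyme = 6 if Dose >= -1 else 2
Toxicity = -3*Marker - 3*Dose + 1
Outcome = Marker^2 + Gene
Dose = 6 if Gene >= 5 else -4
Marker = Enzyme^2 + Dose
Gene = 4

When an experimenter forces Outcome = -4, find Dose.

do(Outcome=-4) replaces the equation Outcome = Marker^2 + Gene with the constant Outcome = -4.
Dose is not downstream of the intervention, so its value is determined by the original equations.
Dose = 6 if Gene >= 5 else -4  [with Gene=4]  = -4

-4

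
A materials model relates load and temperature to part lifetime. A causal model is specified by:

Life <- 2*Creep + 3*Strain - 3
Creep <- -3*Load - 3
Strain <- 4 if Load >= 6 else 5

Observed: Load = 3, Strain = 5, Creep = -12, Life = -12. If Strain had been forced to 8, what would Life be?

Under do(Strain=8), the mechanism Strain <- 4 if Load >= 6 else 5 is discarded; Strain is fixed at 8.
Creep = -3*Load - 3  [with Load=3]  = -12
Life = 2*Creep + 3*Strain - 3  [with Creep=-12, Strain=8]  = -3

-3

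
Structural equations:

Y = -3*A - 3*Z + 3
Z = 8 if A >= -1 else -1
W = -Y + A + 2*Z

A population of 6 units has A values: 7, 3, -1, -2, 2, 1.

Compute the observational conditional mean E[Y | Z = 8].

Conditioning on Z=8 selects the 5 unit(s) with A ∈ {7, 3, -1, 2, 1}. Their Y values: -42, -30, -18, -27, -24. Mean = -28.2.

-28.2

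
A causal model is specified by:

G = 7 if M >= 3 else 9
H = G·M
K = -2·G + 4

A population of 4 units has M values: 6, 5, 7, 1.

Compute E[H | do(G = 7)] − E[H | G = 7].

Every unit gets G=7 under the intervention. H values become 42, 35, 49, 7; E[H|do(G=7)] = 33.25.
E[H|G=7] averages over only the 3 units with G=7 (M = 6, 5, 7): H = 42, 35, 49, mean 42.
Difference = 33.25 − 42 = -8.75.

-8.75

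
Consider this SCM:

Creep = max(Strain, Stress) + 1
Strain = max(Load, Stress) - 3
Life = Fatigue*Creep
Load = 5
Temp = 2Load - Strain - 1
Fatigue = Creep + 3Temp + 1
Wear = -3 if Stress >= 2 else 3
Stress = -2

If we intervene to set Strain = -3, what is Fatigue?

The intervention breaks the incoming arrows to Strain: Strain = max(Load, Stress) - 3 no longer applies, and Strain = -3.
Temp = 2Load - Strain - 1  [with Load=5, Strain=-3]  = 12
Creep = max(Strain, Stress) + 1  [with Strain=-3, Stress=-2]  = -1
Fatigue = Creep + 3Temp + 1  [with Creep=-1, Temp=12]  = 36

36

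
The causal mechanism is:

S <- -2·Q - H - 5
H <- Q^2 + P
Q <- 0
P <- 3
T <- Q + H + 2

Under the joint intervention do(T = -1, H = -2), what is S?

The joint intervention fixes T = -1, H = -2, removing each variable's own equation.
S = -2·Q - H - 5  [with Q=0, H=-2]  = -3

-3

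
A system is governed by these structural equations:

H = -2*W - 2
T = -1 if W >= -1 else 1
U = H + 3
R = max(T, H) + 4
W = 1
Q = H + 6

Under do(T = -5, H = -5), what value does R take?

-1

Setting T = -5, H = -5 by intervention discards those variables' equations.
R = max(T, H) + 4  [with T=-5, H=-5]  = -1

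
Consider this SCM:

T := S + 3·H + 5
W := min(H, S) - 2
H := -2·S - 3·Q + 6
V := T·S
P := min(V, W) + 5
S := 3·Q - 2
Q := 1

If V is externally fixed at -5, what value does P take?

0

Under do(V=-5), the mechanism V := T·S is discarded; V is fixed at -5.
S = 3·Q - 2  [with Q=1]  = 1
H = -2·S - 3·Q + 6  [with S=1, Q=1]  = 1
W = min(H, S) - 2  [with H=1, S=1]  = -1
P = min(V, W) + 5  [with V=-5, W=-1]  = 0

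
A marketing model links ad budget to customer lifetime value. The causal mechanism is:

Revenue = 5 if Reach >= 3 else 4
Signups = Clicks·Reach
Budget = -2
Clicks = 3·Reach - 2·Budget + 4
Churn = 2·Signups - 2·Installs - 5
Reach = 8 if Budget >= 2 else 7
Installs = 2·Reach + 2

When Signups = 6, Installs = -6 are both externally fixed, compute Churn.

19

Setting Signups = 6, Installs = -6 by intervention discards those variables' equations.
Churn = 2·Signups - 2·Installs - 5  [with Signups=6, Installs=-6]  = 19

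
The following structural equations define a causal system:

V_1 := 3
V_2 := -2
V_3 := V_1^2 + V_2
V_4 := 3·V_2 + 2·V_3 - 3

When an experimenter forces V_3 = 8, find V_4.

The intervention breaks the incoming arrows to V_3: V_3 := V_1^2 + V_2 no longer applies, and V_3 = 8.
V_4 = 3·V_2 + 2·V_3 - 3  [with V_2=-2, V_3=8]  = 7

7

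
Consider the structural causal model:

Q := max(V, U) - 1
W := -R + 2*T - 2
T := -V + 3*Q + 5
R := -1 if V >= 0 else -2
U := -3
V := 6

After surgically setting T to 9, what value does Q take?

Under do(T=9), the mechanism T := -V + 3*Q + 5 is discarded; T is fixed at 9.
Since Q is not a descendant of the intervened variable, it is unaffected.
Q = max(V, U) - 1  [with V=6, U=-3]  = 5

5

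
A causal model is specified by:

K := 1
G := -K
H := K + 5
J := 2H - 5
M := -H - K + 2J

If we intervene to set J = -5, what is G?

The intervention breaks the incoming arrows to J: J := 2H - 5 no longer applies, and J = -5.
Since G is not a descendant of the intervened variable, it is unaffected.
G = -K  [with K=1]  = -1

-1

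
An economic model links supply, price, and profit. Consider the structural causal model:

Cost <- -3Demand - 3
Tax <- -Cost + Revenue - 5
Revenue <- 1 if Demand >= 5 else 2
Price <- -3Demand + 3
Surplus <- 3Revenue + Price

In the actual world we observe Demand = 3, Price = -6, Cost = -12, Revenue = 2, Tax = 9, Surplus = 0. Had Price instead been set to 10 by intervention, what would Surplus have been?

16

Under do(Price=10), the mechanism Price <- -3Demand + 3 is discarded; Price is fixed at 10.
Revenue = 1 if Demand >= 5 else 2  [with Demand=3]  = 2
Surplus = 3Revenue + Price  [with Revenue=2, Price=10]  = 16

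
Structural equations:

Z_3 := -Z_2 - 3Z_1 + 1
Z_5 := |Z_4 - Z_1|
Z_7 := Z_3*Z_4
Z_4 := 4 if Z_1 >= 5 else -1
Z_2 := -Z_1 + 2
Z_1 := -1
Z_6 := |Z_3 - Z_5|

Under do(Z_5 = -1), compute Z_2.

3

Under do(Z_5=-1), the mechanism Z_5 := |Z_4 - Z_1| is discarded; Z_5 is fixed at -1.
No directed path runs from Z_5 to Z_2, so Z_2 keeps its natural value.
Z_2 = -Z_1 + 2  [with Z_1=-1]  = 3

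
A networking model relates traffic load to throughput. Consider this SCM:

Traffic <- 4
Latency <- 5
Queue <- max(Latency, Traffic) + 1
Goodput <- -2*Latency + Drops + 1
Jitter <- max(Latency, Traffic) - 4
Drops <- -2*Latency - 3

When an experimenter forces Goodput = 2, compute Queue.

do(Goodput=2) replaces the equation Goodput <- -2*Latency + Drops + 1 with the constant Goodput = 2.
Queue is not downstream of the intervention, so its value is determined by the original equations.
Queue = max(Latency, Traffic) + 1  [with Latency=5, Traffic=4]  = 6

6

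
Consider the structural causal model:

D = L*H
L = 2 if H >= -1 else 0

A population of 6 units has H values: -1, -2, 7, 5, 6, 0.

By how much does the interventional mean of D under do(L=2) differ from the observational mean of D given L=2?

-1.8

The intervention sets L=2 in all 6 units regardless of H. Recomputing D per unit gives -2, -4, 14, 10, 12, 0; average 5.
E[D|L=2] averages over only the 5 units with L=2 (H = -1, 7, 5, 6, 0): D = -2, 14, 10, 12, 0, mean 6.8.
Difference = 5 − 6.8 = -1.8.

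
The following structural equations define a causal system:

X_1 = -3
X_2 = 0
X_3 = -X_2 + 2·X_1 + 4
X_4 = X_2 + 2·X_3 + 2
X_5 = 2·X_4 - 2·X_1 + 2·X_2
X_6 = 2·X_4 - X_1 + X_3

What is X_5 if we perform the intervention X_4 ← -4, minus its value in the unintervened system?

-4

Intervening sets X_4 = -4 and removes its equation (X_4 = X_2 + 2·X_3 + 2).
X_5 = 2·X_4 - 2·X_1 + 2·X_2  [with X_4=-4, X_1=-3, X_2=0]  = -2
Without intervention: X_3 = -X_2 + 2·X_1 + 4  [with X_2=0, X_1=-3]  = -2; X_4 = X_2 + 2·X_3 + 2  [with X_2=0, X_3=-2]  = -2; X_5 = 2·X_4 - 2·X_1 + 2·X_2  [with X_4=-2, X_1=-3, X_2=0]  = 2.
Change = -2 − 2 = -4.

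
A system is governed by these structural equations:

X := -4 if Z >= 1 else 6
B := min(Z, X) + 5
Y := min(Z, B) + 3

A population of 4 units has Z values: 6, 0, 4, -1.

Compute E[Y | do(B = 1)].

The intervention sets B=1 in all 4 units regardless of Z. Recomputing Y per unit gives 4, 3, 4, 2; average 3.25.

3.25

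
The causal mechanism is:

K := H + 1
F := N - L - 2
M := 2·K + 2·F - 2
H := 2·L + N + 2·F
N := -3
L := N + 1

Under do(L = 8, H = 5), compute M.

-16

The joint intervention fixes L = 8, H = 5, removing each variable's own equation.
F = N - L - 2  [with N=-3, L=8]  = -13
K = H + 1  [with H=5]  = 6
M = 2·K + 2·F - 2  [with K=6, F=-13]  = -16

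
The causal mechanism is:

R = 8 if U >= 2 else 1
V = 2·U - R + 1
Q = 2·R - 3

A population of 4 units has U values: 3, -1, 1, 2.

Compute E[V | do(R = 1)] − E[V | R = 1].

2.5

The intervention sets R=1 in all 4 units regardless of U. Recomputing V per unit gives 6, -2, 2, 4; average 2.5.
Observing R=1 restricts to units where R's equation naturally yields 1: U ∈ {-1, 1}. In that subpopulation V = -2, 2, mean 0.
Difference = 2.5 − 0 = 2.5.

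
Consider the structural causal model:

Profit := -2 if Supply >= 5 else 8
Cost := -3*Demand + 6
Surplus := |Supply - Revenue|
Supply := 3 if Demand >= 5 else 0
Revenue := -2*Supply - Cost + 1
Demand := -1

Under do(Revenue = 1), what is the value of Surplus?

1

Under do(Revenue=1), the mechanism Revenue := -2*Supply - Cost + 1 is discarded; Revenue is fixed at 1.
Supply = 3 if Demand >= 5 else 0  [with Demand=-1]  = 0
Surplus = |Supply - Revenue|  [with Supply=0, Revenue=1]  = 1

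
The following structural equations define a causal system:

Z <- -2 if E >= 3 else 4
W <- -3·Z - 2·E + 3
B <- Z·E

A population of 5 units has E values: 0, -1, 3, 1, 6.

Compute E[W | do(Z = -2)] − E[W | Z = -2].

do(Z=-2) breaks Z's dependence on E. With Z=-2 fixed, W across the units is 9, 11, 3, 7, -3, mean 5.4.
Conditioning on Z=-2 selects the 2 unit(s) with E ∈ {3, 6}. Their W values: 3, -3. Mean = 0.
Difference = 5.4 − 0 = 5.4.

5.4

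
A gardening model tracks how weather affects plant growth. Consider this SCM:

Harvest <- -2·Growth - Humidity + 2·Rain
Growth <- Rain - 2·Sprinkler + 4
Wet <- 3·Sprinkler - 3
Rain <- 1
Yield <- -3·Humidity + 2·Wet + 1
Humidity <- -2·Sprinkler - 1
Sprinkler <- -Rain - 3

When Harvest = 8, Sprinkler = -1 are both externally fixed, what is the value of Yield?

Under do(Harvest = 8, Sprinkler = -1), each intervened variable's structural equation is replaced by its fixed value.
Wet = 3·Sprinkler - 3  [with Sprinkler=-1]  = -6
Humidity = -2·Sprinkler - 1  [with Sprinkler=-1]  = 1
Yield = -3·Humidity + 2·Wet + 1  [with Humidity=1, Wet=-6]  = -14

-14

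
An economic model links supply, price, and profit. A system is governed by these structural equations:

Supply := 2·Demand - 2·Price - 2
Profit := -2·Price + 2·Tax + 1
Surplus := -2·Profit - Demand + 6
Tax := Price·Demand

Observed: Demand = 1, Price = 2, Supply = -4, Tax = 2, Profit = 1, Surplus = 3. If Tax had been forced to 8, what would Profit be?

Intervening sets Tax = 8 and removes its equation (Tax := Price·Demand).
Profit = -2·Price + 2·Tax + 1  [with Price=2, Tax=8]  = 13

13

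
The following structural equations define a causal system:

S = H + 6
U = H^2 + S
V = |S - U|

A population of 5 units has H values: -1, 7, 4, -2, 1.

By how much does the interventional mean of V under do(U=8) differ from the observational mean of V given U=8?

do(U=8) breaks U's dependence on H. With U=8 fixed, V across the units is 3, 5, 2, 4, 1, mean 3.
Conditioning on U=8 selects the 2 unit(s) with H ∈ {-2, 1}. Their V values: 4, 1. Mean = 2.5.
Difference = 3 − 2.5 = 0.5.

0.5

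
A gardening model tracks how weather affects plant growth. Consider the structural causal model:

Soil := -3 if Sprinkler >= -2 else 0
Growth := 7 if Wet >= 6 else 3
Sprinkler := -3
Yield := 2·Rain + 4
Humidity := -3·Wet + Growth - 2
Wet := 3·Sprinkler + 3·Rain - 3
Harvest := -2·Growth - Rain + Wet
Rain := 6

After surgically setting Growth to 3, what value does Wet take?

The intervention breaks the incoming arrows to Growth: Growth := 7 if Wet >= 6 else 3 no longer applies, and Growth = 3.
Since Wet is not a descendant of the intervened variable, it is unaffected.
Wet = 3·Sprinkler + 3·Rain - 3  [with Sprinkler=-3, Rain=6]  = 6

6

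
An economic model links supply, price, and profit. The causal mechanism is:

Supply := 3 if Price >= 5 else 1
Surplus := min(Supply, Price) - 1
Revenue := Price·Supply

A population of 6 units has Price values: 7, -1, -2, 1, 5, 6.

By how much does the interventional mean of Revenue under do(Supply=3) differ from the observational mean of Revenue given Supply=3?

-10

Under do(Supply=3), Supply's equation is replaced by Supply=3 for every unit. Per-unit Revenue: 21, -3, -6, 3, 15, 18. Mean = 8.
Observing Supply=3 restricts to units where Supply's equation naturally yields 3: Price ∈ {7, 5, 6}. In that subpopulation Revenue = 21, 15, 18, mean 18.
Difference = 8 − 18 = -10.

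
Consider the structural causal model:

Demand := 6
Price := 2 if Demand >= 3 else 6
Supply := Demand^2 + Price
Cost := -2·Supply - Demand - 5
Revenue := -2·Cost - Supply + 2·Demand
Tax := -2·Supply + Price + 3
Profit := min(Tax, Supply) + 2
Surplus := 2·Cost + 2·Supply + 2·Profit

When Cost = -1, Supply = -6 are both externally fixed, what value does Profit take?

The joint intervention fixes Cost = -1, Supply = -6, removing each variable's own equation.
Price = 2 if Demand >= 3 else 6  [with Demand=6]  = 2
Tax = -2·Supply + Price + 3  [with Supply=-6, Price=2]  = 17
Profit = min(Tax, Supply) + 2  [with Tax=17, Supply=-6]  = -4

-4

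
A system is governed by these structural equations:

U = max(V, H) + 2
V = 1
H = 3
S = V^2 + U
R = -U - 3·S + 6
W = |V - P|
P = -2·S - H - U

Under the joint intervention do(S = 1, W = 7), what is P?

The joint intervention fixes S = 1, W = 7, removing each variable's own equation.
U = max(V, H) + 2  [with V=1, H=3]  = 5
P = -2·S - H - U  [with S=1, H=3, U=5]  = -10

-10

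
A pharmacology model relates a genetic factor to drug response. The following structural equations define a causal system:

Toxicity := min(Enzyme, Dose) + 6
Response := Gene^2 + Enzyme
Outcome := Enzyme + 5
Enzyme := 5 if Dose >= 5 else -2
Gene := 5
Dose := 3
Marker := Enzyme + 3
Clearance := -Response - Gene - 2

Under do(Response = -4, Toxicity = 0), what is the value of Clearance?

-3

Under do(Response = -4, Toxicity = 0), each intervened variable's structural equation is replaced by its fixed value.
Clearance = -Response - Gene - 2  [with Response=-4, Gene=5]  = -3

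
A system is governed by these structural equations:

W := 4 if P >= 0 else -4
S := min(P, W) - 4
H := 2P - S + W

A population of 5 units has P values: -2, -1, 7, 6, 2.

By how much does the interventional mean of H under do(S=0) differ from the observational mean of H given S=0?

Under do(S=0), S's equation is replaced by S=0 for every unit. Per-unit H: -8, -6, 18, 16, 8. Mean = 5.6.
E[H|S=0] averages over only the 2 units with S=0 (P = 7, 6): H = 18, 16, mean 17.
Difference = 5.6 − 17 = -11.4.

-11.4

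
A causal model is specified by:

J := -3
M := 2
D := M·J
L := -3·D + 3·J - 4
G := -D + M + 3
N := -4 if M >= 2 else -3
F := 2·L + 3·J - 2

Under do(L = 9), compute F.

The intervention breaks the incoming arrows to L: L := -3·D + 3·J - 4 no longer applies, and L = 9.
F = 2·L + 3·J - 2  [with L=9, J=-3]  = 7

7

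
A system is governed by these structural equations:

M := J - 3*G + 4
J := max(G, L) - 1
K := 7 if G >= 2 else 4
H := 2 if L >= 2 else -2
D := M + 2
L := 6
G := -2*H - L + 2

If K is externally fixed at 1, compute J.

5

Under do(K=1), the mechanism K := 7 if G >= 2 else 4 is discarded; K is fixed at 1.
Since J is not a descendant of the intervened variable, it is unaffected.
H = 2 if L >= 2 else -2  [with L=6]  = 2
G = -2*H - L + 2  [with H=2, L=6]  = -8
J = max(G, L) - 1  [with G=-8, L=6]  = 5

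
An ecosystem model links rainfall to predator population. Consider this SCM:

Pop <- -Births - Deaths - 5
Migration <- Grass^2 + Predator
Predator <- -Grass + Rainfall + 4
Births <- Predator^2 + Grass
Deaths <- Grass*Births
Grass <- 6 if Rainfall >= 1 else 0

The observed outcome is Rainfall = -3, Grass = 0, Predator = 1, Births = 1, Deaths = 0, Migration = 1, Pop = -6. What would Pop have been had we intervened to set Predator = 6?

The intervention breaks the incoming arrows to Predator: Predator <- -Grass + Rainfall + 4 no longer applies, and Predator = 6.
Grass = 6 if Rainfall >= 1 else 0  [with Rainfall=-3]  = 0
Births = Predator^2 + Grass  [with Predator=6, Grass=0]  = 36
Deaths = Grass*Births  [with Grass=0, Births=36]  = 0
Pop = -Births - Deaths - 5  [with Births=36, Deaths=0]  = -41

-41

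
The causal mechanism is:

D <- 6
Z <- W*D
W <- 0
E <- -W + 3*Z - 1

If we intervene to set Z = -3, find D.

Under do(Z=-3), the mechanism Z <- W*D is discarded; Z is fixed at -3.
D is not downstream of the intervention, so its value is determined by the original equations.

6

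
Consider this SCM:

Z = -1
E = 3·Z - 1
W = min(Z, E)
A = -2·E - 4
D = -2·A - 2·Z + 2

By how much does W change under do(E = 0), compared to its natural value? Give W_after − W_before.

3

The intervention breaks the incoming arrows to E: E = 3·Z - 1 no longer applies, and E = 0.
W = min(Z, E)  [with Z=-1, E=0]  = -1
Without intervention: E = 3·Z - 1  [with Z=-1]  = -4; W = min(Z, E)  [with Z=-1, E=-4]  = -4.
Change = -1 − (-4) = 3.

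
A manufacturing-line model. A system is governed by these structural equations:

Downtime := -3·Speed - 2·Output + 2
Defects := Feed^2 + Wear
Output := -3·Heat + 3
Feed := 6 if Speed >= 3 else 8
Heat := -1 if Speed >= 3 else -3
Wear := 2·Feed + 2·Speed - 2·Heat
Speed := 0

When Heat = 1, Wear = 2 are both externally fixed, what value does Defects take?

Setting Heat = 1, Wear = 2 by intervention discards those variables' equations.
Feed = 6 if Speed >= 3 else 8  [with Speed=0]  = 8
Defects = Feed^2 + Wear  [with Feed=8, Wear=2]  = 66

66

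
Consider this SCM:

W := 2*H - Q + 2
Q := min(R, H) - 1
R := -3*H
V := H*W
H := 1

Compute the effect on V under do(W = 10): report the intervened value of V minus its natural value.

Intervening sets W = 10 and removes its equation (W := 2*H - Q + 2).
V = H*W  [with H=1, W=10]  = 10
Without intervention: R = -3*H  [with H=1]  = -3; Q = min(R, H) - 1  [with R=-3, H=1]  = -4; W = 2*H - Q + 2  [with H=1, Q=-4]  = 8; V = H*W  [with H=1, W=8]  = 8.
Change = 10 − 8 = 2.

2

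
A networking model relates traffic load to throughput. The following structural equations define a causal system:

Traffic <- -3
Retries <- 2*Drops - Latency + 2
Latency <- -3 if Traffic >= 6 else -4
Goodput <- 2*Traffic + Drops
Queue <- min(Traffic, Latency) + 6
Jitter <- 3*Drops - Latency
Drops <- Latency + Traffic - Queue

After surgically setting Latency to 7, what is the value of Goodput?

Under do(Latency=7), the mechanism Latency <- -3 if Traffic >= 6 else -4 is discarded; Latency is fixed at 7.
Queue = min(Traffic, Latency) + 6  [with Traffic=-3, Latency=7]  = 3
Drops = Latency + Traffic - Queue  [with Latency=7, Traffic=-3, Queue=3]  = 1
Goodput = 2*Traffic + Drops  [with Traffic=-3, Drops=1]  = -5

-5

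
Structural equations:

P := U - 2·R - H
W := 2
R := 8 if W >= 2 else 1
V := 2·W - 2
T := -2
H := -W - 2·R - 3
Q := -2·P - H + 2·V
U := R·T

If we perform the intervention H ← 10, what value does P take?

The intervention breaks the incoming arrows to H: H := -W - 2·R - 3 no longer applies, and H = 10.
R = 8 if W >= 2 else 1  [with W=2]  = 8
U = R·T  [with R=8, T=-2]  = -16
P = U - 2·R - H  [with U=-16, R=8, H=10]  = -42

-42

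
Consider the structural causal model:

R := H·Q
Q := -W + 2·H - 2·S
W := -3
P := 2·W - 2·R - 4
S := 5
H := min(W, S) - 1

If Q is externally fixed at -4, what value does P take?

Under do(Q=-4), the mechanism Q := -W + 2·H - 2·S is discarded; Q is fixed at -4.
H = min(W, S) - 1  [with W=-3, S=5]  = -4
R = H·Q  [with H=-4, Q=-4]  = 16
P = 2·W - 2·R - 4  [with W=-3, R=16]  = -42

-42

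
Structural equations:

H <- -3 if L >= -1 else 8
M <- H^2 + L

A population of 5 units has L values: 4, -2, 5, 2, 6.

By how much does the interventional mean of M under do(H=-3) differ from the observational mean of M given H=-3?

-1.25

Every unit gets H=-3 under the intervention. M values become 13, 7, 14, 11, 15; E[M|do(H=-3)] = 12.
Observing H=-3 restricts to units where H's equation naturally yields -3: L ∈ {4, 5, 2, 6}. In that subpopulation M = 13, 14, 11, 15, mean 13.25.
Difference = 12 − 13.25 = -1.25.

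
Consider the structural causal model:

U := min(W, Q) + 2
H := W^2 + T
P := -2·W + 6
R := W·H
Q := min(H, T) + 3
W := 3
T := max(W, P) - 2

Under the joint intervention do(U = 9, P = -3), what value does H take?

10

Under do(U = 9, P = -3), each intervened variable's structural equation is replaced by its fixed value.
T = max(W, P) - 2  [with W=3, P=-3]  = 1
H = W^2 + T  [with W=3, T=1]  = 10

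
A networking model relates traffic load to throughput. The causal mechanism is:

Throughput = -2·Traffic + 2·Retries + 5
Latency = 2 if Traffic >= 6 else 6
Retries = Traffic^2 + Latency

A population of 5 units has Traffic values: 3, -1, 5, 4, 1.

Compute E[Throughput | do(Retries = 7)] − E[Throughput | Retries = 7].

-4.8

Every unit gets Retries=7 under the intervention. Throughput values become 13, 21, 9, 11, 17; E[Throughput|do(Retries=7)] = 14.2.
Conditioning on Retries=7 selects the 2 unit(s) with Traffic ∈ {-1, 1}. Their Throughput values: 21, 17. Mean = 19.
Difference = 14.2 − 19 = -4.8.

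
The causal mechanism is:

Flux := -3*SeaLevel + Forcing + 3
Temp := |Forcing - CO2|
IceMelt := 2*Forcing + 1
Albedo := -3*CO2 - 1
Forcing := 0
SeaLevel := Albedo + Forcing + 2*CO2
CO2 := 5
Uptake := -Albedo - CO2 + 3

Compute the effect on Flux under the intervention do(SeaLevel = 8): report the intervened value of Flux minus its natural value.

Intervening sets SeaLevel = 8 and removes its equation (SeaLevel := Albedo + Forcing + 2*CO2).
Flux = -3*SeaLevel + Forcing + 3  [with SeaLevel=8, Forcing=0]  = -21
Without intervention: Albedo = -3*CO2 - 1  [with CO2=5]  = -16; SeaLevel = Albedo + Forcing + 2*CO2  [with Albedo=-16, Forcing=0, CO2=5]  = -6; Flux = -3*SeaLevel + Forcing + 3  [with SeaLevel=-6, Forcing=0]  = 21.
Change = -21 − 21 = -42.

-42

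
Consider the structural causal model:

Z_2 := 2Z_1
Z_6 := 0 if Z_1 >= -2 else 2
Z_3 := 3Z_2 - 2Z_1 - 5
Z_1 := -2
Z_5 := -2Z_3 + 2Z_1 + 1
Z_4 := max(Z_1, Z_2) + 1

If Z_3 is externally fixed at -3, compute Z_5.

do(Z_3=-3) replaces the equation Z_3 := 3Z_2 - 2Z_1 - 5 with the constant Z_3 = -3.
Z_5 = -2Z_3 + 2Z_1 + 1  [with Z_3=-3, Z_1=-2]  = 3

3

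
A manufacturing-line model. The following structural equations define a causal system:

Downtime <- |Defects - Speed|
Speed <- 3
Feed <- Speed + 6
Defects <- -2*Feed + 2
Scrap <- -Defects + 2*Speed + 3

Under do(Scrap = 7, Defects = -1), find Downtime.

The joint intervention fixes Scrap = 7, Defects = -1, removing each variable's own equation.
Downtime = |Defects - Speed|  [with Defects=-1, Speed=3]  = 4

4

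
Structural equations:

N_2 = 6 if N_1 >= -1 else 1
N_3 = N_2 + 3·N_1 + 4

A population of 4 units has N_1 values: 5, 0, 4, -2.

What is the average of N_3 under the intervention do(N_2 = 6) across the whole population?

15.25

Under do(N_2=6), N_2's equation is replaced by N_2=6 for every unit. Per-unit N_3: 25, 10, 22, 4. Mean = 15.25.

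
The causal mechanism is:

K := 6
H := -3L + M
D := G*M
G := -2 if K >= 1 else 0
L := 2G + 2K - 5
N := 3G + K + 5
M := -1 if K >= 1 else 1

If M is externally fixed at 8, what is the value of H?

Intervening sets M = 8 and removes its equation (M := -1 if K >= 1 else 1).
G = -2 if K >= 1 else 0  [with K=6]  = -2
L = 2G + 2K - 5  [with G=-2, K=6]  = 3
H = -3L + M  [with L=3, M=8]  = -1

-1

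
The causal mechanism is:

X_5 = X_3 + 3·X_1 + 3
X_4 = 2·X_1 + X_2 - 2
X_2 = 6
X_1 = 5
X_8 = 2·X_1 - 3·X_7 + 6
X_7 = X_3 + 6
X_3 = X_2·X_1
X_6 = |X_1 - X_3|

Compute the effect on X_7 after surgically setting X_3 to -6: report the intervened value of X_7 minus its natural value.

The intervention breaks the incoming arrows to X_3: X_3 = X_2·X_1 no longer applies, and X_3 = -6.
X_7 = X_3 + 6  [with X_3=-6]  = 0
Without intervention: X_3 = X_2·X_1  [with X_2=6, X_1=5]  = 30; X_7 = X_3 + 6  [with X_3=30]  = 36.
Change = 0 − 36 = -36.

-36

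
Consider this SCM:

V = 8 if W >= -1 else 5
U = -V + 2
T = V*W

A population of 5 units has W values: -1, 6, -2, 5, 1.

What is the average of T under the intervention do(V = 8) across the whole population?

do(V=8) breaks V's dependence on W. With V=8 fixed, T across the units is -8, 48, -16, 40, 8, mean 14.4.

14.4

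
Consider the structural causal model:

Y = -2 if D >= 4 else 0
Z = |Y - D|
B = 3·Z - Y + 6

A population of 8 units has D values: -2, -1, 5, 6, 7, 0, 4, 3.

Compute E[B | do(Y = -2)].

Every unit gets Y=-2 under the intervention. B values become 8, 11, 29, 32, 35, 14, 26, 23; E[B|do(Y=-2)] = 22.25.

22.25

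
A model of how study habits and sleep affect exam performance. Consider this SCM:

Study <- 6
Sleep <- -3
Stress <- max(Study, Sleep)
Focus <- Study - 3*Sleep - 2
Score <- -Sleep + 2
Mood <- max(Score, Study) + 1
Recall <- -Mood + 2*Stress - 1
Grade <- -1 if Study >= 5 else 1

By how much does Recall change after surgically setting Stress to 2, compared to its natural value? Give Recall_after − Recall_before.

The intervention breaks the incoming arrows to Stress: Stress <- max(Study, Sleep) no longer applies, and Stress = 2.
Score = -Sleep + 2  [with Sleep=-3]  = 5
Mood = max(Score, Study) + 1  [with Score=5, Study=6]  = 7
Recall = -Mood + 2*Stress - 1  [with Mood=7, Stress=2]  = -4
Without intervention: Stress = max(Study, Sleep)  [with Study=6, Sleep=-3]  = 6; Score = -Sleep + 2  [with Sleep=-3]  = 5; Mood = max(Score, Study) + 1  [with Score=5, Study=6]  = 7; Recall = -Mood + 2*Stress - 1  [with Mood=7, Stress=6]  = 4.
Change = -4 − 4 = -8.

-8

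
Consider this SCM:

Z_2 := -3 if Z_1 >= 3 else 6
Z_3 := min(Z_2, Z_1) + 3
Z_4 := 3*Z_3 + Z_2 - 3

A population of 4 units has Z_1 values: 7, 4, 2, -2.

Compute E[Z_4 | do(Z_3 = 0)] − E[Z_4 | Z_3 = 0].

do(Z_3=0) breaks Z_3's dependence on Z_1. With Z_3=0 fixed, Z_4 across the units is -6, -6, 3, 3, mean -1.5.
Conditioning on Z_3=0 selects the 2 unit(s) with Z_1 ∈ {7, 4}. Their Z_4 values: -6, -6. Mean = -6.
Difference = -1.5 − (-6) = 4.5.

4.5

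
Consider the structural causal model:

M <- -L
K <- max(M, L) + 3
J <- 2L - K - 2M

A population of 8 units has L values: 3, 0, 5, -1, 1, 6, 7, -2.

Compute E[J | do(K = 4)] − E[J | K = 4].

9.5

Every unit gets K=4 under the intervention. J values become 8, -4, 16, -8, 0, 20, 24, -12; E[J|do(K=4)] = 5.5.
Observing K=4 restricts to units where K's equation naturally yields 4: L ∈ {-1, 1}. In that subpopulation J = -8, 0, mean -4.
Difference = 5.5 − (-4) = 9.5.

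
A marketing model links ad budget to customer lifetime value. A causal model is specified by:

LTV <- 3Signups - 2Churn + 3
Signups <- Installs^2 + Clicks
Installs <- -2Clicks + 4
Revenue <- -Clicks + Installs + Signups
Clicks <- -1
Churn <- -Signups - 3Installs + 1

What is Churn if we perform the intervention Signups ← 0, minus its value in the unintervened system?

35

The intervention breaks the incoming arrows to Signups: Signups <- Installs^2 + Clicks no longer applies, and Signups = 0.
Installs = -2Clicks + 4  [with Clicks=-1]  = 6
Churn = -Signups - 3Installs + 1  [with Signups=0, Installs=6]  = -17
Without intervention: Installs = -2Clicks + 4  [with Clicks=-1]  = 6; Signups = Installs^2 + Clicks  [with Installs=6, Clicks=-1]  = 35; Churn = -Signups - 3Installs + 1  [with Signups=35, Installs=6]  = -52.
Change = -17 − (-52) = 35.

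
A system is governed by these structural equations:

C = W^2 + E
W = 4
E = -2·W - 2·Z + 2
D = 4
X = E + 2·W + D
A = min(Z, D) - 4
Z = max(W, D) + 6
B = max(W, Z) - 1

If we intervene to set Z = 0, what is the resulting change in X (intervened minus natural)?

The intervention breaks the incoming arrows to Z: Z = max(W, D) + 6 no longer applies, and Z = 0.
E = -2·W - 2·Z + 2  [with W=4, Z=0]  = -6
X = E + 2·W + D  [with E=-6, W=4, D=4]  = 6
Without intervention: Z = max(W, D) + 6  [with W=4, D=4]  = 10; E = -2·W - 2·Z + 2  [with W=4, Z=10]  = -26; X = E + 2·W + D  [with E=-26, W=4, D=4]  = -14.
Change = 6 − (-14) = 20.

20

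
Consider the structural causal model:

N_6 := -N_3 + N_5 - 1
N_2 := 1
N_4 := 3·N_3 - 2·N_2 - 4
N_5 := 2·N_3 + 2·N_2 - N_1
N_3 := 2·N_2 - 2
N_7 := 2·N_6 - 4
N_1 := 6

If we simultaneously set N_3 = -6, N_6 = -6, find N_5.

The joint intervention fixes N_3 = -6, N_6 = -6, removing each variable's own equation.
N_5 = 2·N_3 + 2·N_2 - N_1  [with N_3=-6, N_2=1, N_1=6]  = -16

-16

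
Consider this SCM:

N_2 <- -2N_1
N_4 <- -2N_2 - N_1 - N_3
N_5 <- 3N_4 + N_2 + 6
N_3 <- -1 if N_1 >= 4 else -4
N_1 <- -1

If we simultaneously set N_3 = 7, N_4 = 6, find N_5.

26

Setting N_3 = 7, N_4 = 6 by intervention discards those variables' equations.
N_2 = -2N_1  [with N_1=-1]  = 2
N_5 = 3N_4 + N_2 + 6  [with N_4=6, N_2=2]  = 26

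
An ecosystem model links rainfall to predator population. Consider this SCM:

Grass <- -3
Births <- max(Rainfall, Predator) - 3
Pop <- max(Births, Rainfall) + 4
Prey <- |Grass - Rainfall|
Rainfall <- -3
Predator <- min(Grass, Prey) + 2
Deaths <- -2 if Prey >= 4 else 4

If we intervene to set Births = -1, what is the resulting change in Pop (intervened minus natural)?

2

Under do(Births=-1), the mechanism Births <- max(Rainfall, Predator) - 3 is discarded; Births is fixed at -1.
Pop = max(Births, Rainfall) + 4  [with Births=-1, Rainfall=-3]  = 3
Without intervention: Prey = |Grass - Rainfall|  [with Grass=-3, Rainfall=-3]  = 0; Predator = min(Grass, Prey) + 2  [with Grass=-3, Prey=0]  = -1; Births = max(Rainfall, Predator) - 3  [with Rainfall=-3, Predator=-1]  = -4; Pop = max(Births, Rainfall) + 4  [with Births=-4, Rainfall=-3]  = 1.
Change = 3 − 1 = 2.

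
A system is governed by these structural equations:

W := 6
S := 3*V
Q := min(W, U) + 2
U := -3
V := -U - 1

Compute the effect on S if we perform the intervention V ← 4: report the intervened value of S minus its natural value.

Intervening sets V = 4 and removes its equation (V := -U - 1).
S = 3*V  [with V=4]  = 12
Without intervention: V = -U - 1  [with U=-3]  = 2; S = 3*V  [with V=2]  = 6.
Change = 12 − 6 = 6.

6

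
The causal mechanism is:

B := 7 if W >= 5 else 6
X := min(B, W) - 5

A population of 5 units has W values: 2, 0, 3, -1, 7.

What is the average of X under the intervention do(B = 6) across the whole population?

-3

do(B=6) breaks B's dependence on W. With B=6 fixed, X across the units is -3, -5, -2, -6, 1, mean -3.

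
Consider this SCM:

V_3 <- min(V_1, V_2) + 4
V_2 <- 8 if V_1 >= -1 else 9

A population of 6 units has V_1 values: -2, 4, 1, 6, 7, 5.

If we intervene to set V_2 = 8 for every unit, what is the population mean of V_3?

7.5

The intervention sets V_2=8 in all 6 units regardless of V_1. Recomputing V_3 per unit gives 2, 8, 5, 10, 11, 9; average 7.5.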